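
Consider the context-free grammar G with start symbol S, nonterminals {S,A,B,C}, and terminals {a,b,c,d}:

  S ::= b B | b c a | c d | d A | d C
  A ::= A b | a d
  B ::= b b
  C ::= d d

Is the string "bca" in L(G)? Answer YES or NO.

CNF form of G:
  S -> T0 B | T0 X4 | T2 A | T2 C | T3 T2
  A -> A T0 | T1 T2
  B -> T0 T0
  C -> T2 T2
  T0 -> b
  T1 -> a
  T2 -> d
  T3 -> c
  X4 -> T3 T1

CYK fill:
  T[0,0] 'b' = {T0}  orig:{}
  T[1,1] 'c' = {T3}  orig:{}
  T[2,2] 'a' = {T1}  orig:{}
  T[0,1] 'bc' = ∅
  T[1,2] 'ca' = {X4}  orig:{}
  T[0,2] 'bca' = {S}

S ∈ T[0,2] ⇒ YES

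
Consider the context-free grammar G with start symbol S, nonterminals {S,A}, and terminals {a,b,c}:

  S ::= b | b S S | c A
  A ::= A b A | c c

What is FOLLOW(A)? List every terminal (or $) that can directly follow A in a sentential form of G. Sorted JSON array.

Compute FIRST by fixpoint:
pass 1:
  A via A→c c: +{c}
  S via S→b: +{b}
  S via S→c A: +{c}
  FIRST(S)={b,c}  FIRST(A)={c}
pass 2: (no change)
  FIRST(S)={b,c}  FIRST(A)={c}

Compute FOLLOW by fixpoint:
seed FOLLOW(S) with $
round 1:
  A→A b A: FOLLOW(A) ⊇ FIRST(b) = {b}; new: +{b}
  S→b S S: FOLLOW(S) ⊇ FIRST(S) = {b,c}; new: +{b,c}
  S→c A: FOLLOW(A) ⊇ FOLLOW(S) ⊇ {$,b,c}; new: +{$,c}
  FOLLOW(S)={$,b,c}  FOLLOW(A)={$,b,c}
round 2: — fixpoint
  FOLLOW(S)={$,b,c}  FOLLOW(A)={$,b,c}

FOLLOW(A) = ["$", "b", "c"]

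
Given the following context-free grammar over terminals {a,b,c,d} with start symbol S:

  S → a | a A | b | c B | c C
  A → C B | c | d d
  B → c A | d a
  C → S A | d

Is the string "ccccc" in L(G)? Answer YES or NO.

CNF form of G:
  S -> T1 B | T1 C | T2 A | a | b
  A -> C B | T0 T0 | c
  B -> T0 T2 | T1 A
  C -> S A | d
  T0 -> d
  T1 -> c
  T2 -> a

CYK fill:
  T[0,0] 'c' = {A,T1}  orig:{A}
  T[1,1] 'c' = {A,T1}  orig:{A}
  T[2,2] 'c' = {A,T1}  orig:{A}
  T[3,3] 'c' = {A,T1}  orig:{A}
  T[4,4] 'c' = {A,T1}  orig:{A}
  T[0,1] 'cc' = {B}
  T[1,2] 'cc' = {B}
  T[2,3] 'cc' = {B}
  T[3,4] 'cc' = {B}
  T[0,2] 'ccc' = {S}
  T[1,3] 'ccc' = {S}
  T[2,4] 'ccc' = {S}
  T[0,3] 'cccc' = {C}
  T[1,4] 'cccc' = {C}
  T[0,4] 'ccccc' = {S}

S ∈ T[0,4] ⇒ YES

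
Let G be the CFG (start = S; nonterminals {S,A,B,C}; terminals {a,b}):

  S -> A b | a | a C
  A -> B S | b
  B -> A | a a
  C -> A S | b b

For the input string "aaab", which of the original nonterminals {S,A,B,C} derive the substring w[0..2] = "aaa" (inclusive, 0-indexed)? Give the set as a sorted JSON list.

CNF form of G:
  S -> A T1 | T0 C | a
  A -> B S | b
  B -> B S | T0 T0 | b
  C -> A S | T1 T1
  T0 -> a
  T1 -> b

CYK table (by increasing span) (cells [i..j] with 0 ≤ i ≤ j ≤ 2 only):
  cell(0,0) a: {S,T0}  orig:{S}
  cell(1,1) a: {S,T0}  orig:{S}
  cell(2,2) a: {S,T0}  orig:{S}
  cell(0,1) aa: {B}
  cell(1,2) aa: {B}
  cell(0,2) aaa: {A,B}

Original NTs in T[0,2] deriving "aaa": ["A", "B"]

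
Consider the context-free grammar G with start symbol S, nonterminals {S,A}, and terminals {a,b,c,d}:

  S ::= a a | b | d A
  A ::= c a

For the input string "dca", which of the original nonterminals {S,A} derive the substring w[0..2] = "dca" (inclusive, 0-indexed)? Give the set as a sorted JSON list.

Convert to CNF:
  S -> T1 T1 | T2 A | b
  A -> T0 T1
  T0 -> c
  T1 -> a
  T2 -> d

Fill CYK table bottom-up (cells [i..j] with 0 ≤ i ≤ j ≤ 2 only):
  T[0,0] 'd' = {T2}  orig:{}
  T[1,1] 'c' = {T0}  orig:{}
  T[2,2] 'a' = {T1}  orig:{}
  T[0,1] 'dc' = ∅
  T[1,2] 'ca' = {A}
  T[0,2] 'dca' = {S}

Original NTs in T[0,2] deriving "dca": ["S"]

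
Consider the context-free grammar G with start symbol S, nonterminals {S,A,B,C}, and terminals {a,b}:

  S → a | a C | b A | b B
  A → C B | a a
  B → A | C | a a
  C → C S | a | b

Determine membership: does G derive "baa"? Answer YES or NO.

Convert to CNF:
  S -> T0 C | T1 A | T1 B | a
  A -> C B | T0 T0
  B -> C B | C S | T0 T0 | a | b
  C -> C S | a | b
  T0 -> a
  T1 -> b

CYK table (by increasing span):
  [0..0]={B,C,T1}  "b"  orig:{B,C}
  [1..1]={B,C,S,T0}  "a"  orig:{B,C,S}
  [2..2]={B,C,S,T0}  "a"  orig:{B,C,S}
  [0..1]={A,B,C,S}  "ba"
  [1..2]={A,B,C,S}  "aa"
  [0..2]={A,B,C,S}  "baa"

S ∈ T[0,2] ⇒ YES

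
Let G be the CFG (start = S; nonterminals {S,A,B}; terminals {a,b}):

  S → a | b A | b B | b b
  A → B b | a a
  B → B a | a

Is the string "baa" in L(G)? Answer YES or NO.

Convert to CNF:
  S -> T0 A | T0 B | T0 T0 | a
  A -> B T0 | T1 T1
  B -> B T1 | a
  T0 -> b
  T1 -> a

CYK table (by increasing span):
  T[0,0] 'b' = {T0}  orig:{}
  T[1,1] 'a' = {B,S,T1}  orig:{B,S}
  T[2,2] 'a' = {B,S,T1}  orig:{B,S}
  T[0,1] 'ba' = {S}
  T[1,2] 'aa' = {A,B}
  T[0,2] 'baa' = {S}

S ∈ T[0,2] ⇒ YES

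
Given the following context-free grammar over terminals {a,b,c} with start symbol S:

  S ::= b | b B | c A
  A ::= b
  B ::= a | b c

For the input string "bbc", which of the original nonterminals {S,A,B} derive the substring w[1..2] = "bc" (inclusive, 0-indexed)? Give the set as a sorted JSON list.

Convert to CNF:
  S -> T0 B | T1 A | b
  A -> b
  B -> T0 T1 | a
  T0 -> b
  T1 -> c

CYK table (by increasing span) (cells [i..j] with 1 ≤ i ≤ j ≤ 2 only):
  T[1,1] 'b' = {A,S,T0}  orig:{A,S}
  T[2,2] 'c' = {T1}  orig:{}
  T[1,2] 'bc' = {B}

Original NTs in T[1,2] deriving "bc": ["B"]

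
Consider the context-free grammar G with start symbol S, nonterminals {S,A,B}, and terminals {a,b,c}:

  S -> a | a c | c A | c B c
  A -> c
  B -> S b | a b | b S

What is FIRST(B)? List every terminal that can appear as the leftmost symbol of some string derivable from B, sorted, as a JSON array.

Compute FIRST by fixpoint:
[1]
  A via A→c: +{c}
  B via B→a b: +{a}
  B via B→b S: +{b}
  S via S→a: +{a}
  S via S→c A: +{c}
  FIRST(S)={a,c}  FIRST(A)={c}  FIRST(B)={a,b}
[2]
  B via B→S b: +{c}
  FIRST(S)={a,c}  FIRST(A)={c}  FIRST(B)={a,b,c}
[3] — fixpoint
  FIRST(S)={a,c}  FIRST(A)={c}  FIRST(B)={a,b,c}

FIRST(B) = ["a", "b", "c"]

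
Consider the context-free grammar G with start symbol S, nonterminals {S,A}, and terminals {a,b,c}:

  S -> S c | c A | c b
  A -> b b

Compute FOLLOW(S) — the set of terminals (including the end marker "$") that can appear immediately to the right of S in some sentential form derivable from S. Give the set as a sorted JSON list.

Compute FIRST by fixpoint:
iter 1:
  A via A→b b: +{b}
  S via S→c A: +{c}
  FIRST[S]={c}  FIRST[A]={b}
iter 2: (no change)
  FIRST[S]={c}  FIRST[A]={b}

FOLLOW sets:
seed FOLLOW(S) with $
[1]
  S→S c: FOLLOW(S) ⊇ FIRST(c) = {c}; new: +{c}
  S→c A: FOLLOW(A) ⊇ FOLLOW(S) ⊇ {$,c}; new: +{$,c}
  S: {$,c}  A: {$,c}
[2] (no change)
  S: {$,c}  A: {$,c}

FOLLOW(S) = ["$", "c"]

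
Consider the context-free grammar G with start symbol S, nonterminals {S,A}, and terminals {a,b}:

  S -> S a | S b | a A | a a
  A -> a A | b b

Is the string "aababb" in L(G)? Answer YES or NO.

CNF form of G:
  S -> S T0 | S T1 | T0 A | T0 T0
  A -> T0 A | T1 T1
  T0 -> a
  T1 -> b

Fill CYK table bottom-up:
  T[0,0] 'a' = {T0}  orig:{}
  T[1,1] 'a' = {T0}  orig:{}
  T[2,2] 'b' = {T1}  orig:{}
  T[3,3] 'a' = {T0}  orig:{}
  T[4,4] 'b' = {T1}  orig:{}
  T[5,5] 'b' = {T1}  orig:{}
  T[0,1] 'aa' = {S}
  T[1,2] 'ab' = ∅
  T[2,3] 'ba' = ∅
  T[3,4] 'ab' = ∅
  T[4,5] 'bb' = {A}
  T[0,2] 'aab' = {S}
  T[1,3] 'aba' = ∅
  T[2,4] 'bab' = ∅
  T[3,5] 'abb' = {A,S}
  T[0,3] 'aaba' = {S}
  T[1,4] 'abab' = ∅
  T[2,5] 'babb' = ∅
  T[0,4] 'aabab' = {S}
  T[1,5] 'ababb' = ∅
  T[0,5] 'aababb' = {S}

S ∈ T[0,5] ⇒ YES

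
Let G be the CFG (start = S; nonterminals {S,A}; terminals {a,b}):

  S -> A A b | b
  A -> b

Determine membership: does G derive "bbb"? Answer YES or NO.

Convert to CNF:
  S -> A X1 | b
  A -> b
  T0 -> b
  X1 -> A T0

CYK table (by increasing span):
  T[0,0] 'b' = {A,S,T0}  orig:{A,S}
  T[1,1] 'b' = {A,S,T0}  orig:{A,S}
  T[2,2] 'b' = {A,S,T0}  orig:{A,S}
  T[0,1] 'bb' = {X1}  orig:{}
  T[1,2] 'bb' = {X1}  orig:{}
  T[0,2] 'bbb' = {S}

S ∈ T[0,2] ⇒ YES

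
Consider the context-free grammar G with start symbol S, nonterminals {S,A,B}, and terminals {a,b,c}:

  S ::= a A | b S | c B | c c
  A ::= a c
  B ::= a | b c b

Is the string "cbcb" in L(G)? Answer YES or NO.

Convert to CNF:
  S -> T0 A | T1 B | T1 T1 | T2 S
  A -> T0 T1
  B -> T2 X3 | a
  T0 -> a
  T1 -> c
  T2 -> b
  X3 -> T1 T2

CYK table (by increasing span):
  cell(0,0) c: {T1}  orig:{}
  cell(1,1) b: {T2}  orig:{}
  cell(2,2) c: {T1}  orig:{}
  cell(3,3) b: {T2}  orig:{}
  cell(0,1) cb: {X3}  orig:{}
  cell(1,2) bc: ∅
  cell(2,3) cb: {X3}  orig:{}
  cell(0,2) cbc: ∅
  cell(1,3) bcb: {B}
  cell(0,3) cbcb: {S}

S ∈ T[0,3] ⇒ YES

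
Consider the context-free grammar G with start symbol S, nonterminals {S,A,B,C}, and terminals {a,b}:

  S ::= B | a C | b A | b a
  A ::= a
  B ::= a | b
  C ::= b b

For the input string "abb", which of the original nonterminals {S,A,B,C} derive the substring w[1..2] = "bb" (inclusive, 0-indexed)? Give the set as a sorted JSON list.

CNF form of G:
  S -> T0 A | T0 T1 | T1 C | a | b
  A -> a
  B -> a | b
  C -> T0 T0
  T0 -> b
  T1 -> a

CYK fill (cells [i..j] with 1 ≤ i ≤ j ≤ 2 only):
  T[1,1] 'b' = {B,S,T0}  orig:{B,S}
  T[2,2] 'b' = {B,S,T0}  orig:{B,S}
  T[1,2] 'bb' = {C}

Original NTs in T[1,2] deriving "bb": ["C"]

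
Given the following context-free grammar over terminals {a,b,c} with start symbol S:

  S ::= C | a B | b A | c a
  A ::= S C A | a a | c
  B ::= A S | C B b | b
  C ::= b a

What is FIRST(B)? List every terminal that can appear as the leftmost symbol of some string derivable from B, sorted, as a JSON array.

Compute FIRST by fixpoint:
pass 1:
  A via A→a a: +{a}
  A via A→c: +{c}
  B via B→A S: +{a,c}
  B via B→b: +{b}
  C via C→b a: +{b}
  S via S→C: +{b}
  S via S→a B: +{a}
  S via S→c a: +{c}
  FIRST(S)={a,b,c}  FIRST(A)={a,c}  FIRST(B)={a,b,c}  FIRST(C)={b}
pass 2:
  A via A→S C A: +{b}
  FIRST(S)={a,b,c}  FIRST(A)={a,b,c}  FIRST(B)={a,b,c}  FIRST(C)={b}
pass 3: (no change)
  FIRST(S)={a,b,c}  FIRST(A)={a,b,c}  FIRST(B)={a,b,c}  FIRST(C)={b}

FIRST(B) = ["a", "b", "c"]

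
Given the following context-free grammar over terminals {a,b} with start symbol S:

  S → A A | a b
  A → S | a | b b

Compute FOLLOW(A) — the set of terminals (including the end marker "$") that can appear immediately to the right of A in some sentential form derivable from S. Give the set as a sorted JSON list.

Compute FIRST by fixpoint:
pass 1:
  A via A→a: +{a}
  A via A→b b: +{b}
  S via S→A A: +{a,b}
  FIRST[S]={a,b}  FIRST[A]={a,b}
pass 2: — fixpoint
  FIRST[S]={a,b}  FIRST[A]={a,b}

FOLLOW sets:
seed FOLLOW(S) with $
pass 1:
  S→A A: FOLLOW(A) ⊇ FIRST(A) = {a,b}; new: +{a,b}
  S→A A: FOLLOW(A) ⊇ FOLLOW(S) ⊇ {$}; new: +{$}
  FOLLOW[S]={$}  FOLLOW[A]={$,a,b}
pass 2:
  A→S: FOLLOW(S) ⊇ FOLLOW(A) ⊇ {$,a,b}; new: +{a,b}
  FOLLOW[S]={$,a,b}  FOLLOW[A]={$,a,b}
pass 3: (stable)
  FOLLOW[S]={$,a,b}  FOLLOW[A]={$,a,b}

FOLLOW(A) = ["$", "a", "b"]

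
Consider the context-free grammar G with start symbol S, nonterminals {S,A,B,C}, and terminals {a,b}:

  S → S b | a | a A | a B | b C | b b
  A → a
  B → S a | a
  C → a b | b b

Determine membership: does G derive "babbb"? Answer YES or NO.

Convert to CNF:
  S -> S T1 | T0 A | T0 B | T1 C | T1 T1 | a
  A -> a
  B -> S T0 | a
  C -> T0 T1 | T1 T1
  T0 -> a
  T1 -> b

CYK table (by increasing span):
  cell(0,0) b: {T1}  orig:{}
  cell(1,1) a: {A,B,S,T0}  orig:{A,B,S}
  cell(2,2) b: {T1}  orig:{}
  cell(3,3) b: {T1}  orig:{}
  cell(4,4) b: {T1}  orig:{}
  cell(0,1) ba: ∅
  cell(1,2) ab: {C,S}
  cell(2,3) bb: {C,S}
  cell(3,4) bb: {C,S}
  cell(0,2) bab: {S}
  cell(1,3) abb: {S}
  cell(2,4) bbb: {S}
  cell(0,3) babb: {S}
  cell(1,4) abbb: {S}
  cell(0,4) babbb: {S}

S ∈ T[0,4] ⇒ YES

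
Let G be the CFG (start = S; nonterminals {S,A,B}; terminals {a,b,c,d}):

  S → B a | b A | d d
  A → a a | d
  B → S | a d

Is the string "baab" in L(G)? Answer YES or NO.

CNF form of G:
  S -> B T0 | T1 T1 | T2 A
  A -> T0 T0 | d
  B -> B T0 | T0 T1 | T1 T1 | T2 A
  T0 -> a
  T1 -> d
  T2 -> b

Fill CYK table bottom-up:
  T[0,0] 'b' = {T2}  orig:{}
  T[1,1] 'a' = {T0}  orig:{}
  T[2,2] 'a' = {T0}  orig:{}
  T[3,3] 'b' = {T2}  orig:{}
  T[0,1] 'ba' = ∅
  T[1,2] 'aa' = {A}
  T[2,3] 'ab' = ∅
  T[0,2] 'baa' = {B,S}
  T[1,3] 'aab' = ∅
  T[0,3] 'baab' = ∅

S ∉ T[0,3] ⇒ NO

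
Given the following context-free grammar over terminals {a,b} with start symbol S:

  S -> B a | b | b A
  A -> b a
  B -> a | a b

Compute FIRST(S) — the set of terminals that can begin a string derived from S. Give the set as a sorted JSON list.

FIRST iteration:
[1]
  A via A→b a: +{b}
  B via B→a: +{a}
  S via S→B a: +{a}
  S via S→b: +{b}
  FIRST[S]={a,b}  FIRST[A]={b}  FIRST[B]={a}
[2] — fixpoint
  FIRST[S]={a,b}  FIRST[A]={b}  FIRST[B]={a}

FIRST(S) = ["a", "b"]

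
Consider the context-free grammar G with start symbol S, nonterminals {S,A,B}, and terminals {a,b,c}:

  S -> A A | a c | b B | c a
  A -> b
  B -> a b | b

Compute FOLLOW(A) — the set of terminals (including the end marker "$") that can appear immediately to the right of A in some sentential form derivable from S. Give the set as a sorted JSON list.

FIRST iteration:
pass 1:
  A via A→b: +{b}
  B via B→a b: +{a}
  B via B→b: +{b}
  S via S→A A: +{b}
  S via S→a c: +{a}
  S via S→c a: +{c}
  FIRST(S)={a,b,c}  FIRST(A)={b}  FIRST(B)={a,b}
pass 2: done
  FIRST(S)={a,b,c}  FIRST(A)={b}  FIRST(B)={a,b}

Compute FOLLOW by fixpoint:
seed FOLLOW(S) with $
iter 1:
  S→A A: FOLLOW(A) ⊇ FIRST(A) = {b}; new: +{b}
  S→A A: FOLLOW(A) ⊇ FOLLOW(S) ⊇ {$}; new: +{$}
  S→b B: FOLLOW(B) ⊇ FOLLOW(S) ⊇ {$}; new: +{$}
  FOLLOW[S]={$}  FOLLOW[A]={$,b}  FOLLOW[B]={$}
iter 2: — fixpoint
  FOLLOW[S]={$}  FOLLOW[A]={$,b}  FOLLOW[B]={$}

FOLLOW(A) = ["$", "b"]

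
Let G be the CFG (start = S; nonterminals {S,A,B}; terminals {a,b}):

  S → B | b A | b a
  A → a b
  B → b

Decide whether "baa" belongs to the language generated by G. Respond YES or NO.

CNF form of G:
  S -> T1 A | T1 T0 | b
  A -> T0 T1
  B -> b
  T0 -> a
  T1 -> b

CYK fill:
  cell(0,0) b: {B,S,T1}  orig:{B,S}
  cell(1,1) a: {T0}  orig:{}
  cell(2,2) a: {T0}  orig:{}
  cell(0,1) ba: {S}
  cell(1,2) aa: ∅
  cell(0,2) baa: ∅

S ∉ T[0,2] ⇒ NO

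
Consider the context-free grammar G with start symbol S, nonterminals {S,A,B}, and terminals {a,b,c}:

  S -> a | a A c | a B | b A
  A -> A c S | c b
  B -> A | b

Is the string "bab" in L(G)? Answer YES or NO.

CNF form of G:
  S -> T1 A | T2 B | T2 X5 | a
  A -> A X3 | T0 T1
  B -> A X4 | T0 T1 | b
  T0 -> c
  T1 -> b
  T2 -> a
  X3 -> T0 S
  X4 -> T0 S
  X5 -> A T0

CYK table (by increasing span):
  [0..0]={B,T1}  "b"  orig:{B}
  [1..1]={S,T2}  "a"  orig:{S}
  [2..2]={B,T1}  "b"  orig:{B}
  [0..1]=∅  "ba"
  [1..2]={S}  "ab"
  [0..2]=∅  "bab"

S ∉ T[0,2] ⇒ NO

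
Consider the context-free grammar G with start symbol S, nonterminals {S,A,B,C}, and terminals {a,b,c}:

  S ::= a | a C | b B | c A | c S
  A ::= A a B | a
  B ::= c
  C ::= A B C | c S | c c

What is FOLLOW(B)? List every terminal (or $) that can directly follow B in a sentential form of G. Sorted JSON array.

FIRST sets, iterate to fixpoint:
round 1:
  A via A→a: +{a}
  B via B→c: +{c}
  C via C→A B C: +{a}
  C via C→c S: +{c}
  S via S→a: +{a}
  S via S→b B: +{b}
  S via S→c A: +{c}
  S: {a,b,c}  A: {a}  B: {c}  C: {a,c}
round 2: (stable)
  S: {a,b,c}  A: {a}  B: {c}  C: {a,c}

FOLLOW iteration:
seed FOLLOW(S) with $
round 1:
  A→A a B: FOLLOW(A) ⊇ FIRST(a) = {a}; new: +{a}
  A→A a B: FOLLOW(B) ⊇ FOLLOW(A) ⊇ {a}; new: +{a}
  C→A B C: FOLLOW(A) ⊇ FIRST(B) = {c}; new: +{c}
  C→A B C: FOLLOW(B) ⊇ FIRST(C) = {a,c}; new: +{c}
  S→a C: FOLLOW(C) ⊇ FOLLOW(S) ⊇ {$}; new: +{$}
  S→b B: FOLLOW(B) ⊇ FOLLOW(S) ⊇ {$}; new: +{$}
  S→c A: FOLLOW(A) ⊇ FOLLOW(S) ⊇ {$}; new: +{$}
  FOLLOW(S)={$}  FOLLOW(A)={$,a,c}  FOLLOW(B)={$,a,c}  FOLLOW(C)={$}
round 2: (stable)
  FOLLOW(S)={$}  FOLLOW(A)={$,a,c}  FOLLOW(B)={$,a,c}  FOLLOW(C)={$}

FOLLOW(B) = ["$", "a", "c"]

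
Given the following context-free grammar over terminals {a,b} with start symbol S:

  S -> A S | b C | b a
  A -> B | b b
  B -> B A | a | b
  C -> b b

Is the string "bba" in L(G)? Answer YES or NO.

CNF form of G:
  S -> A S | T0 C | T0 T1
  A -> B A | T0 T0 | a | b
  B -> B A | a | b
  C -> T0 T0
  T0 -> b
  T1 -> a

CYK table (by increasing span):
  [0..0]={A,B,T0}  "b"  orig:{A,B}
  [1..1]={A,B,T0}  "b"  orig:{A,B}
  [2..2]={A,B,T1}  "a"  orig:{A,B}
  [0..1]={A,B,C}  "bb"
  [1..2]={A,B,S}  "ba"
  [0..2]={A,B,S}  "bba"

S ∈ T[0,2] ⇒ YES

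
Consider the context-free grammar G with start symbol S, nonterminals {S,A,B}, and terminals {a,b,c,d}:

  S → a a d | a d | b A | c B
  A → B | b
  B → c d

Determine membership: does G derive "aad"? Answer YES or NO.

Convert to CNF:
  S -> T0 B | T2 T1 | T2 X4 | T3 A
  A -> T0 T1 | b
  B -> T0 T1
  T0 -> c
  T1 -> d
  T2 -> a
  T3 -> b
  X4 -> T2 T1

CYK table (by increasing span):
  T[0,0] 'a' = {T2}  orig:{}
  T[1,1] 'a' = {T2}  orig:{}
  T[2,2] 'd' = {T1}  orig:{}
  T[0,1] 'aa' = ∅
  T[1,2] 'ad' = {S,X4}  orig:{S}
  T[0,2] 'aad' = {S}

S ∈ T[0,2] ⇒ YES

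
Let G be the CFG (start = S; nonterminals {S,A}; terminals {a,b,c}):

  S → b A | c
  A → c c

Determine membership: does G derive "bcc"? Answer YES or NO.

CNF form of G:
  S -> T1 A | c
  A -> T0 T0
  T0 -> c
  T1 -> b

CYK fill:
  cell(0,0) b: {T1}  orig:{}
  cell(1,1) c: {S,T0}  orig:{S}
  cell(2,2) c: {S,T0}  orig:{S}
  cell(0,1) bc: ∅
  cell(1,2) cc: {A}
  cell(0,2) bcc: {S}

S ∈ T[0,2] ⇒ YES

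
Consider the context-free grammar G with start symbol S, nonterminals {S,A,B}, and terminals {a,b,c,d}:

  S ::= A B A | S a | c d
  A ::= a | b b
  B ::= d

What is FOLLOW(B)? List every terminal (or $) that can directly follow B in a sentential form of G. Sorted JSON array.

FIRST sets, iterate to fixpoint:
round 1:
  A via A→a: +{a}
  A via A→b b: +{b}
  B via B→d: +{d}
  S via S→A B A: +{a,b}
  S via S→c d: +{c}
  FIRST(S)={a,b,c}  FIRST(A)={a,b}  FIRST(B)={d}
round 2: — fixpoint
  FIRST(S)={a,b,c}  FIRST(A)={a,b}  FIRST(B)={d}

FOLLOW sets:
seed FOLLOW(S) with $
[1]
  S→A B A: FOLLOW(A) ⊇ FIRST(B) = {d}; new: +{d}
  S→A B A: FOLLOW(B) ⊇ FIRST(A) = {a,b}; new: +{a,b}
  S→A B A: FOLLOW(A) ⊇ FOLLOW(S) ⊇ {$}; new: +{$}
  S→S a: FOLLOW(S) ⊇ FIRST(a) = {a}; new: +{a}
  FOLLOW[S]={$,a}  FOLLOW[A]={$,d}  FOLLOW[B]={a,b}
[2]
  S→A B A: FOLLOW(A) ⊇ FOLLOW(S) ⊇ {$,a}; new: +{a}
  FOLLOW[S]={$,a}  FOLLOW[A]={$,a,d}  FOLLOW[B]={a,b}
[3] (no change)
  FOLLOW[S]={$,a}  FOLLOW[A]={$,a,d}  FOLLOW[B]={a,b}

FOLLOW(B) = ["a", "b"]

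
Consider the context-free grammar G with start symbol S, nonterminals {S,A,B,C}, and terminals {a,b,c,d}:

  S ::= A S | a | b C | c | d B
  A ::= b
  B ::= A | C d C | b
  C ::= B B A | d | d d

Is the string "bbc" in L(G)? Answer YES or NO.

CNF form of G:
  S -> A S | T0 B | T1 C | a | c
  A -> b
  B -> C X2 | b
  C -> B X3 | T0 T0 | d
  T0 -> d
  T1 -> b
  X2 -> T0 C
  X3 -> B A

Fill CYK table bottom-up:
  [0..0]={A,B,T1}  "b"  orig:{A,B}
  [1..1]={A,B,T1}  "b"  orig:{A,B}
  [2..2]={S}  "c"
  [0..1]={X3}  "bb"  orig:{}
  [1..2]={S}  "bc"
  [0..2]={S}  "bbc"

S ∈ T[0,2] ⇒ YES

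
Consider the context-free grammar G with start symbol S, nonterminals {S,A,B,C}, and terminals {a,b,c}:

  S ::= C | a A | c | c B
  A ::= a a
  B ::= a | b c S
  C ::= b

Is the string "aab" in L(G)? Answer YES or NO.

Convert to CNF:
  S -> T0 A | T2 B | b | c
  A -> T0 T0
  B -> T1 X3 | a
  C -> b
  T0 -> a
  T1 -> b
  T2 -> c
  X3 -> T2 S

CYK fill:
  T[0,0] 'a' = {B,T0}  orig:{B}
  T[1,1] 'a' = {B,T0}  orig:{B}
  T[2,2] 'b' = {C,S,T1}  orig:{C,S}
  T[0,1] 'aa' = {A}
  T[1,2] 'ab' = ∅
  T[0,2] 'aab' = ∅

S ∉ T[0,2] ⇒ NO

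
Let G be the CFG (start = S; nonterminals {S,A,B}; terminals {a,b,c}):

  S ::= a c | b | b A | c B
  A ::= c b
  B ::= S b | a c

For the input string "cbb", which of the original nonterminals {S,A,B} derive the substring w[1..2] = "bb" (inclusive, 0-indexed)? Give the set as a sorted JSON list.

CNF form of G:
  S -> T0 B | T1 A | T2 T0 | b
  A -> T0 T1
  B -> S T1 | T2 T0
  T0 -> c
  T1 -> b
  T2 -> a

CYK table (by increasing span), restricted to cells inside w[1..2]:
  [1..1]={S,T1}  "b"  orig:{S}
  [2..2]={S,T1}  "b"  orig:{S}
  [1..2]={B}  "bb"

Original NTs in T[1,2] deriving "bb": ["B"]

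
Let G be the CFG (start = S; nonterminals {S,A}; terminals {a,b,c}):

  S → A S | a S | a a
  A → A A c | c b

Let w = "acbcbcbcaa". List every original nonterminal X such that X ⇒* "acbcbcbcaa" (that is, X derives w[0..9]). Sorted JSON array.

Convert to CNF:
  S -> A S | T2 S | T2 T2
  A -> A X3 | T0 T1
  T0 -> c
  T1 -> b
  T2 -> a
  X3 -> A T0

Fill CYK table bottom-up (cells [i..j] with 0 ≤ i ≤ j ≤ 9 only):
  cell(0,0) a: {T2}  orig:{}
  cell(1,1) c: {T0}  orig:{}
  cell(2,2) b: {T1}  orig:{}
  cell(3,3) c: {T0}  orig:{}
  cell(4,4) b: {T1}  orig:{}
  cell(5,5) c: {T0}  orig:{}
  cell(6,6) b: {T1}  orig:{}
  cell(7,7) c: {T0}  orig:{}
  cell(8,8) a: {T2}  orig:{}
  cell(9,9) a: {T2}  orig:{}
  cell(0,1) ac: ∅
  cell(1,2) cb: {A}
  cell(2,3) bc: ∅
  cell(3,4) cb: {A}
  cell(4,5) bc: ∅
  cell(5,6) cb: {A}
  cell(6,7) bc: ∅
  cell(7,8) ca: ∅
  cell(8,9) aa: {S}
  cell(0,2) acb: ∅
  cell(1,3) cbc: {X3}  orig:{}
  cell(2,4) bcb: ∅
  cell(3,5) cbc: {X3}  orig:{}
  cell(4,6) bcb: ∅
  cell(5,7) cbc: {X3}  orig:{}
  cell(6,8) bca: ∅
  cell(7,9) caa: ∅
  cell(0,3) acbc: ∅
  cell(1,4) cbcb: ∅
  cell(2,5) bcbc: ∅
  cell(3,6) cbcb: ∅
  cell(4,7) bcbc: ∅
  cell(5,8) cbca: ∅
  cell(6,9) bcaa: ∅
  cell(0,4) acbcb: ∅
  cell(1,5) cbcbc: {A}
  cell(2,6) bcbcb: ∅
  cell(3,7) cbcbc: {A}
  cell(4,8) bcbca: ∅
  cell(5,9) cbcaa: ∅
  cell(0,5) acbcbc: ∅
  cell(1,6) cbcbcb: ∅
  cell(2,7) bcbcbc: ∅
  cell(3,8) cbcbca: ∅
  cell(4,9) bcbcaa: ∅
  cell(0,6) acbcbcb: ∅
  cell(1,7) cbcbcbc: ∅
  cell(2,8) bcbcbca: ∅
  cell(3,9) cbcbcaa: {S}
  cell(0,7) acbcbcbc: ∅
  cell(1,8) cbcbcbca: ∅
  cell(2,9) bcbcbcaa: ∅
  cell(0,8) acbcbcbca: ∅
  cell(1,9) cbcbcbcaa: {S}
  cell(0,9) acbcbcbcaa: {S}

Original NTs in T[0,9] deriving "acbcbcbcaa": ["S"]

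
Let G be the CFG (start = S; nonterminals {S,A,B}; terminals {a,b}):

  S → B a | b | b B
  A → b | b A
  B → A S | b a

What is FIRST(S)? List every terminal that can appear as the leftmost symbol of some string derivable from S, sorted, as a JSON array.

Compute FIRST by fixpoint:
pass 1:
  A via A→b: +{b}
  B via B→A S: +{b}
  S via S→B a: +{b}
  S: {b}  A: {b}  B: {b}
pass 2: (stable)
  S: {b}  A: {b}  B: {b}

FIRST(S) = ["b"]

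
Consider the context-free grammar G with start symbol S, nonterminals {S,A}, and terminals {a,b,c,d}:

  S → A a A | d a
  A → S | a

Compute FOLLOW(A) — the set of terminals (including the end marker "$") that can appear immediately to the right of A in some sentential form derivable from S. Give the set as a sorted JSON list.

FIRST iteration:
pass 1:
  A via A→a: +{a}
  S via S→A a A: +{a}
  S via S→d a: +{d}
  S: {a,d}  A: {a}
pass 2:
  A via A→S: +{d}
  S: {a,d}  A: {a,d}
pass 3: done
  S: {a,d}  A: {a,d}

FOLLOW iteration:
initialize: $ ∈ FOLLOW(S)
round 1:
  S→A a A: FOLLOW(A) ⊇ FIRST(a) = {a}; new: +{a}
  S→A a A: FOLLOW(A) ⊇ FOLLOW(S) ⊇ {$}; new: +{$}
  S: {$}  A: {$,a}
round 2:
  A→S: FOLLOW(S) ⊇ FOLLOW(A) ⊇ {$,a}; new: +{a}
  S: {$,a}  A: {$,a}
round 3: done
  S: {$,a}  A: {$,a}

FOLLOW(A) = ["$", "a"]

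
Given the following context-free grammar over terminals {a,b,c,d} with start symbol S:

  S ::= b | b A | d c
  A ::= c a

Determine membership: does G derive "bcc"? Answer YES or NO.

Convert to CNF:
  S -> T2 A | T3 T0 | b
  A -> T0 T1
  T0 -> c
  T1 -> a
  T2 -> b
  T3 -> d

Fill CYK table bottom-up:
  cell(0,0) b: {S,T2}  orig:{S}
  cell(1,1) c: {T0}  orig:{}
  cell(2,2) c: {T0}  orig:{}
  cell(0,1) bc: ∅
  cell(1,2) cc: ∅
  cell(0,2) bcc: ∅

S ∉ T[0,2] ⇒ NO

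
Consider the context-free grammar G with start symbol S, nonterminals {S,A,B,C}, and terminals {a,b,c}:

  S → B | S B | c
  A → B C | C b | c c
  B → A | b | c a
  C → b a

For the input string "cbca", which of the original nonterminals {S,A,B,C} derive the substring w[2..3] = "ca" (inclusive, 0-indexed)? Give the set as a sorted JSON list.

Convert to CNF:
  S -> B C | C T0 | S B | T1 T1 | T1 T2 | b | c
  A -> B C | C T0 | T1 T1
  B -> B C | C T0 | T1 T1 | T1 T2 | b
  C -> T0 T2
  T0 -> b
  T1 -> c
  T2 -> a

CYK fill — only the sub-triangle for w[2..3]:
  cell(2,2) c: {S,T1}  orig:{S}
  cell(3,3) a: {T2}  orig:{}
  cell(2,3) ca: {B,S}

Original NTs in T[2,3] deriving "ca": ["B", "S"]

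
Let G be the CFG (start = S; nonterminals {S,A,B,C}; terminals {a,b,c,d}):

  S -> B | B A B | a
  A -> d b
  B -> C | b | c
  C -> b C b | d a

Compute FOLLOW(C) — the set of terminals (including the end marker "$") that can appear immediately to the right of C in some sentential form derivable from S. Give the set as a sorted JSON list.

FIRST sets, iterate to fixpoint:
[1]
  A via A→d b: +{d}
  B via B→b: +{b}
  B via B→c: +{c}
  C via C→b C b: +{b}
  C via C→d a: +{d}
  S via S→B: +{b,c}
  S via S→a: +{a}
  S: {a,b,c}  A: {d}  B: {b,c}  C: {b,d}
[2]
  B via B→C: +{d}
  S via S→B: +{d}
  S: {a,b,c,d}  A: {d}  B: {b,c,d}  C: {b,d}
[3] — fixpoint
  S: {a,b,c,d}  A: {d}  B: {b,c,d}  C: {b,d}

FOLLOW sets:
initialize: $ ∈ FOLLOW(S)
[1]
  C→b C b: FOLLOW(C) ⊇ FIRST(b) = {b}; new: +{b}
  S→B: FOLLOW(B) ⊇ FOLLOW(S) ⊇ {$}; new: +{$}
  S→B A B: FOLLOW(B) ⊇ FIRST(A) = {d}; new: +{d}
  S→B A B: FOLLOW(A) ⊇ FIRST(B) = {b,c,d}; new: +{b,c,d}
  FOLLOW(S)={$}  FOLLOW(A)={b,c,d}  FOLLOW(B)={$,d}  FOLLOW(C)={b}
[2]
  B→C: FOLLOW(C) ⊇ FOLLOW(B) ⊇ {$,d}; new: +{$,d}
  FOLLOW(S)={$}  FOLLOW(A)={b,c,d}  FOLLOW(B)={$,d}  FOLLOW(C)={$,b,d}
[3] (stable)
  FOLLOW(S)={$}  FOLLOW(A)={b,c,d}  FOLLOW(B)={$,d}  FOLLOW(C)={$,b,d}

FOLLOW(C) = ["$", "b", "d"]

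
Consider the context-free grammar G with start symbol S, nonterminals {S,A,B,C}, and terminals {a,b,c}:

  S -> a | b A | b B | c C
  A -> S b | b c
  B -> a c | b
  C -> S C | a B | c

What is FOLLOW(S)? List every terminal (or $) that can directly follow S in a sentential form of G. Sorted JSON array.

Compute FIRST by fixpoint:
iter 1:
  A via A→b c: +{b}
  B via B→a c: +{a}
  B via B→b: +{b}
  C via C→a B: +{a}
  C via C→c: +{c}
  S via S→a: +{a}
  S via S→b A: +{b}
  S via S→c C: +{c}
  S: {a,b,c}  A: {b}  B: {a,b}  C: {a,c}
iter 2:
  A via A→S b: +{a,c}
  C via C→S C: +{b}
  S: {a,b,c}  A: {a,b,c}  B: {a,b}  C: {a,b,c}
iter 3: done
  S: {a,b,c}  A: {a,b,c}  B: {a,b}  C: {a,b,c}

Compute FOLLOW by fixpoint:
initialize: $ ∈ FOLLOW(S)
[1]
  A→S b: FOLLOW(S) ⊇ FIRST(b) = {b}; new: +{b}
  C→S C: FOLLOW(S) ⊇ FIRST(C) = {a,b,c}; new: +{a,c}
  S→b A: FOLLOW(A) ⊇ FOLLOW(S) ⊇ {$,a,b,c}; new: +{$,a,b,c}
  S→b B: FOLLOW(B) ⊇ FOLLOW(S) ⊇ {$,a,b,c}; new: +{$,a,b,c}
  S→c C: FOLLOW(C) ⊇ FOLLOW(S) ⊇ {$,a,b,c}; new: +{$,a,b,c}
  S: {$,a,b,c}  A: {$,a,b,c}  B: {$,a,b,c}  C: {$,a,b,c}
[2] (stable)
  S: {$,a,b,c}  A: {$,a,b,c}  B: {$,a,b,c}  C: {$,a,b,c}

FOLLOW(S) = ["$", "a", "b", "c"]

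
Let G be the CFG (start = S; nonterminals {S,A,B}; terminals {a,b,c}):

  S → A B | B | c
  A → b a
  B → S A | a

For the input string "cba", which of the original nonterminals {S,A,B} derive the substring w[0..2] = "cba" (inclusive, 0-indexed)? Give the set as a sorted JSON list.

CNF form of G:
  S -> A B | S A | a | c
  A -> T0 T1
  B -> S A | a
  T0 -> b
  T1 -> a

CYK table (by increasing span) (cells [i..j] with 0 ≤ i ≤ j ≤ 2 only):
  T[0,0] 'c' = {S}
  T[1,1] 'b' = {T0}  orig:{}
  T[2,2] 'a' = {B,S,T1}  orig:{B,S}
  T[0,1] 'cb' = ∅
  T[1,2] 'ba' = {A}
  T[0,2] 'cba' = {B,S}

Original NTs in T[0,2] deriving "cba": ["B", "S"]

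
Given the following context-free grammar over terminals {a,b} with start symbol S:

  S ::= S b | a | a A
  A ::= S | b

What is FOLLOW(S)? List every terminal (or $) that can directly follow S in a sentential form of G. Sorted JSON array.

FIRST iteration:
pass 1:
  A via A→b: +{b}
  S via S→a: +{a}
  FIRST(S)={a}  FIRST(A)={b}
pass 2:
  A via A→S: +{a}
  FIRST(S)={a}  FIRST(A)={a,b}
pass 3: — fixpoint
  FIRST(S)={a}  FIRST(A)={a,b}

FOLLOW iteration:
seed FOLLOW(S) with $
round 1:
  S→S b: FOLLOW(S) ⊇ FIRST(b) = {b}; new: +{b}
  S→a A: FOLLOW(A) ⊇ FOLLOW(S) ⊇ {$,b}; new: +{$,b}
  FOLLOW[S]={$,b}  FOLLOW[A]={$,b}
round 2: (no change)
  FOLLOW[S]={$,b}  FOLLOW[A]={$,b}

FOLLOW(S) = ["$", "b"]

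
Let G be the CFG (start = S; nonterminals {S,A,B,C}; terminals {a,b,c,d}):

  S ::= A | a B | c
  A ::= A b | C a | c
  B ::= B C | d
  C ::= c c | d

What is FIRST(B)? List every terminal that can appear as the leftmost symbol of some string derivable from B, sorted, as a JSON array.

FIRST sets, iterate to fixpoint:
pass 1:
  A via A→c: +{c}
  B via B→d: +{d}
  C via C→c c: +{c}
  C via C→d: +{d}
  S via S→A: +{c}
  S via S→a B: +{a}
  S: {a,c}  A: {c}  B: {d}  C: {c,d}
pass 2:
  A via A→C a: +{d}
  S via S→A: +{d}
  S: {a,c,d}  A: {c,d}  B: {d}  C: {c,d}
pass 3: (no change)
  S: {a,c,d}  A: {c,d}  B: {d}  C: {c,d}

FIRST(B) = ["d"]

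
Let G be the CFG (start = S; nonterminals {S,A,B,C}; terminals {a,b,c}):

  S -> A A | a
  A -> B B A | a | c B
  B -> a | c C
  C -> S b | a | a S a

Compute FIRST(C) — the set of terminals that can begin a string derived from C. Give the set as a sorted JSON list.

FIRST iteration:
pass 1:
  A via A→a: +{a}
  A via A→c B: +{c}
  B via B→a: +{a}
  B via B→c C: +{c}
  C via C→a: +{a}
  S via S→A A: +{a,c}
  S: {a,c}  A: {a,c}  B: {a,c}  C: {a}
pass 2:
  C via C→S b: +{c}
  S: {a,c}  A: {a,c}  B: {a,c}  C: {a,c}
pass 3: (no change)
  S: {a,c}  A: {a,c}  B: {a,c}  C: {a,c}

FIRST(C) = ["a", "c"]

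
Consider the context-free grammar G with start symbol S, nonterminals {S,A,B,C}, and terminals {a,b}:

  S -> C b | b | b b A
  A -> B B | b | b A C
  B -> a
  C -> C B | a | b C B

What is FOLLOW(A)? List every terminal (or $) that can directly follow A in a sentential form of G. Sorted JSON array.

FIRST sets, iterate to fixpoint:
[1]
  A via A→b: +{b}
  B via B→a: +{a}
  C via C→a: +{a}
  C via C→b C B: +{b}
  S via S→C b: +{a,b}
  FIRST[S]={a,b}  FIRST[A]={b}  FIRST[B]={a}  FIRST[C]={a,b}
[2]
  A via A→B B: +{a}
  FIRST[S]={a,b}  FIRST[A]={a,b}  FIRST[B]={a}  FIRST[C]={a,b}
[3] — fixpoint
  FIRST[S]={a,b}  FIRST[A]={a,b}  FIRST[B]={a}  FIRST[C]={a,b}

FOLLOW sets:
FOLLOW(S) := {$}
iter 1:
  A→B B: FOLLOW(B) ⊇ FIRST(B) = {a}; new: +{a}
  A→b A C: FOLLOW(A) ⊇ FIRST(C) = {a,b}; new: +{a,b}
  A→b A C: FOLLOW(C) ⊇ FOLLOW(A) ⊇ {a,b}; new: +{a,b}
  C→C B: FOLLOW(B) ⊇ FOLLOW(C) ⊇ {a,b}; new: +{b}
  S→b b A: FOLLOW(A) ⊇ FOLLOW(S) ⊇ {$}; new: +{$}
  S: {$}  A: {$,a,b}  B: {a,b}  C: {a,b}
iter 2:
  A→B B: FOLLOW(B) ⊇ FOLLOW(A) ⊇ {$,a,b}; new: +{$}
  A→b A C: FOLLOW(C) ⊇ FOLLOW(A) ⊇ {$,a,b}; new: +{$}
  S: {$}  A: {$,a,b}  B: {$,a,b}  C: {$,a,b}
iter 3: done
  S: {$}  A: {$,a,b}  B: {$,a,b}  C: {$,a,b}

FOLLOW(A) = ["$", "a", "b"]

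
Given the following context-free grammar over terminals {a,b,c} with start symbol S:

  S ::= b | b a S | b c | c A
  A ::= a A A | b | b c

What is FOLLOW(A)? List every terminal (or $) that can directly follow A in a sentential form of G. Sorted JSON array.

FIRST iteration:
pass 1:
  A via A→a A A: +{a}
  A via A→b: +{b}
  S via S→b: +{b}
  S via S→c A: +{c}
  FIRST[S]={b,c}  FIRST[A]={a,b}
pass 2: done
  FIRST[S]={b,c}  FIRST[A]={a,b}

FOLLOW sets:
seed FOLLOW(S) with $
iter 1:
  A→a A A: FOLLOW(A) ⊇ FIRST(A) = {a,b}; new: +{a,b}
  S→c A: FOLLOW(A) ⊇ FOLLOW(S) ⊇ {$}; new: +{$}
  FOLLOW(S)={$}  FOLLOW(A)={$,a,b}
iter 2: (stable)
  FOLLOW(S)={$}  FOLLOW(A)={$,a,b}

FOLLOW(A) = ["$", "a", "b"]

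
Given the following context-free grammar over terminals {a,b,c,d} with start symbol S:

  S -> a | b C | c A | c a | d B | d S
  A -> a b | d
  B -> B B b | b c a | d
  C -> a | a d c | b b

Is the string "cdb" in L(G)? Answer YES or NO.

CNF form of G:
  S -> T1 C | T2 A | T2 T0 | T3 B | T3 S | a
  A -> T0 T1 | d
  B -> B X4 | T1 X5 | d
  C -> T0 X6 | T1 T1 | a
  T0 -> a
  T1 -> b
  T2 -> c
  T3 -> d
  X4 -> B T1
  X5 -> T2 T0
  X6 -> T3 T2

CYK table (by increasing span):
  [0..0]={T2}  "c"  orig:{}
  [1..1]={A,B,T3}  "d"  orig:{A,B}
  [2..2]={T1}  "b"  orig:{}
  [0..1]={S}  "cd"
  [1..2]={X4}  "db"  orig:{}
  [0..2]=∅  "cdb"

S ∉ T[0,2] ⇒ NO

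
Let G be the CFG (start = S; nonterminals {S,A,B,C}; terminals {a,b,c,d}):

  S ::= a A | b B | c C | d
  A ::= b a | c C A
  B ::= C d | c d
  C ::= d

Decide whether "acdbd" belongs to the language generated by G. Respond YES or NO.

Convert to CNF:
  S -> T0 B | T1 A | T2 C | d
  A -> T0 T1 | T2 X4
  B -> C T3 | T2 T3
  C -> d
  T0 -> b
  T1 -> a
  T2 -> c
  T3 -> d
  X4 -> C A

CYK fill:
  cell(0,0) a: {T1}  orig:{}
  cell(1,1) c: {T2}  orig:{}
  cell(2,2) d: {C,S,T3}  orig:{C,S}
  cell(3,3) b: {T0}  orig:{}
  cell(4,4) d: {C,S,T3}  orig:{C,S}
  cell(0,1) ac: ∅
  cell(1,2) cd: {B,S}
  cell(2,3) db: ∅
  cell(3,4) bd: ∅
  cell(0,2) acd: ∅
  cell(1,3) cdb: ∅
  cell(2,4) dbd: ∅
  cell(0,3) acdb: ∅
  cell(1,4) cdbd: ∅
  cell(0,4) acdbd: ∅

S ∉ T[0,4] ⇒ NO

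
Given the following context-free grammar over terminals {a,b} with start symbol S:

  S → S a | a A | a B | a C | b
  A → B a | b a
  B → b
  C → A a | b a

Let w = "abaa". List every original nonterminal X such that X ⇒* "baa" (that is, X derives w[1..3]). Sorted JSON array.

Convert to CNF:
  S -> S T0 | T0 A | T0 B | T0 C | b
  A -> B T0 | T1 T0
  B -> b
  C -> A T0 | T1 T0
  T0 -> a
  T1 -> b

CYK table (by increasing span) (cells [i..j] with 1 ≤ i ≤ j ≤ 3 only):
  cell(1,1) b: {B,S,T1}  orig:{B,S}
  cell(2,2) a: {T0}  orig:{}
  cell(3,3) a: {T0}  orig:{}
  cell(1,2) ba: {A,C,S}
  cell(2,3) aa: ∅
  cell(1,3) baa: {C,S}

Original NTs in T[1,3] deriving "baa": ["C", "S"]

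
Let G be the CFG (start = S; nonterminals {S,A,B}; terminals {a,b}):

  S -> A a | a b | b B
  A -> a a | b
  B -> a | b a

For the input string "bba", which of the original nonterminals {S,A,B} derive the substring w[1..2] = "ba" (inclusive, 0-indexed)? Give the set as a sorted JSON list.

CNF form of G:
  S -> A T0 | T0 T1 | T1 B
  A -> T0 T0 | b
  B -> T1 T0 | a
  T0 -> a
  T1 -> b

Fill CYK table bottom-up — only the sub-triangle for w[1..2]:
  cell(1,1) b: {A,T1}  orig:{A}
  cell(2,2) a: {B,T0}  orig:{B}
  cell(1,2) ba: {B,S}

Original NTs in T[1,2] deriving "ba": ["B", "S"]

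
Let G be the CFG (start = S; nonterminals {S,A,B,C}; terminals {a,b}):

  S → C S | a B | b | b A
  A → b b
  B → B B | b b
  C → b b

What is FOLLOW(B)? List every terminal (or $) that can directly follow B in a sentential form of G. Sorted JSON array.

Compute FIRST by fixpoint:
iter 1:
  A via A→b b: +{b}
  B via B→b b: +{b}
  C via C→b b: +{b}
  S via S→C S: +{b}
  S via S→a B: +{a}
  FIRST(S)={a,b}  FIRST(A)={b}  FIRST(B)={b}  FIRST(C)={b}
iter 2: — fixpoint
  FIRST(S)={a,b}  FIRST(A)={b}  FIRST(B)={b}  FIRST(C)={b}

Compute FOLLOW by fixpoint:
FOLLOW(S) := {$}
[1]
  B→B B: FOLLOW(B) ⊇ FIRST(B) = {b}; new: +{b}
  S→C S: FOLLOW(C) ⊇ FIRST(S) = {a,b}; new: +{a,b}
  S→a B: FOLLOW(B) ⊇ FOLLOW(S) ⊇ {$}; new: +{$}
  S→b A: FOLLOW(A) ⊇ FOLLOW(S) ⊇ {$}; new: +{$}
  FOLLOW(S)={$}  FOLLOW(A)={$}  FOLLOW(B)={$,b}  FOLLOW(C)={a,b}
[2] — fixpoint
  FOLLOW(S)={$}  FOLLOW(A)={$}  FOLLOW(B)={$,b}  FOLLOW(C)={a,b}

FOLLOW(B) = ["$", "b"]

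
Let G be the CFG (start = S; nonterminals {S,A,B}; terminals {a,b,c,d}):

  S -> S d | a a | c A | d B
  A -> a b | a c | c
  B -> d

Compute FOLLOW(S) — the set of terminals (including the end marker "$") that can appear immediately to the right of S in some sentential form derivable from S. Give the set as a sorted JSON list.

FIRST sets, iterate to fixpoint:
pass 1:
  A via A→a b: +{a}
  A via A→c: +{c}
  B via B→d: +{d}
  S via S→a a: +{a}
  S via S→c A: +{c}
  S via S→d B: +{d}
  S: {a,c,d}  A: {a,c}  B: {d}
pass 2: (no change)
  S: {a,c,d}  A: {a,c}  B: {d}

Compute FOLLOW by fixpoint:
FOLLOW(S) := {$}
iter 1:
  S→S d: FOLLOW(S) ⊇ FIRST(d) = {d}; new: +{d}
  S→c A: FOLLOW(A) ⊇ FOLLOW(S) ⊇ {$,d}; new: +{$,d}
  S→d B: FOLLOW(B) ⊇ FOLLOW(S) ⊇ {$,d}; new: +{$,d}
  FOLLOW[S]={$,d}  FOLLOW[A]={$,d}  FOLLOW[B]={$,d}
iter 2: (stable)
  FOLLOW[S]={$,d}  FOLLOW[A]={$,d}  FOLLOW[B]={$,d}

FOLLOW(S) = ["$", "d"]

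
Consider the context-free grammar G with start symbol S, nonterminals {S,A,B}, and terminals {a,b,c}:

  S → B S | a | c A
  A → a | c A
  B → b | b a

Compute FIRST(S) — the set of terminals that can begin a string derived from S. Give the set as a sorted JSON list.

FIRST sets, iterate to fixpoint:
iter 1:
  A via A→a: +{a}
  A via A→c A: +{c}
  B via B→b: +{b}
  S via S→B S: +{b}
  S via S→a: +{a}
  S via S→c A: +{c}
  FIRST[S]={a,b,c}  FIRST[A]={a,c}  FIRST[B]={b}
iter 2: (stable)
  FIRST[S]={a,b,c}  FIRST[A]={a,c}  FIRST[B]={b}

FIRST(S) = ["a", "b", "c"]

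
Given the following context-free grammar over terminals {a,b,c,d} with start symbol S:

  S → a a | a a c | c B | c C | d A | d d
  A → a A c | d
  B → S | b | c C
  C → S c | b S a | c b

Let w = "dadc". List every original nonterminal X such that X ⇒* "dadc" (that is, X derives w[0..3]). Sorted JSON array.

Convert to CNF:
  S -> T0 T0 | T0 X7 | T1 B | T1 C | T2 A | T2 T2
  A -> T0 X4 | d
  B -> T0 T0 | T0 X5 | T1 B | T1 C | T2 A | T2 T2 | b
  C -> S T1 | T1 T3 | T3 X6
  T0 -> a
  T1 -> c
  T2 -> d
  T3 -> b
  X4 -> A T1
  X5 -> T0 T1
  X6 -> S T0
  X7 -> T0 T1

Fill CYK table bottom-up — only the sub-triangle for w[0..3]:
  [0..0]={A,T2}  "d"  orig:{A}
  [1..1]={T0}  "a"  orig:{}
  [2..2]={A,T2}  "d"  orig:{A}
  [3..3]={T1}  "c"  orig:{}
  [0..1]=∅  "da"
  [1..2]=∅  "ad"
  [2..3]={X4}  "dc"  orig:{}
  [0..2]=∅  "dad"
  [1..3]={A}  "adc"
  [0..3]={B,S}  "dadc"

Original NTs in T[0,3] deriving "dadc": ["B", "S"]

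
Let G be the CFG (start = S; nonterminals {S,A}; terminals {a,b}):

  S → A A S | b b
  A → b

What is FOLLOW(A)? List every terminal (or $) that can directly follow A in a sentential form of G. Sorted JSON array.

FIRST sets, iterate to fixpoint:
iter 1:
  A via A→b: +{b}
  S via S→A A S: +{b}
  S: {b}  A: {b}
iter 2: — fixpoint
  S: {b}  A: {b}

Compute FOLLOW by fixpoint:
seed FOLLOW(S) with $
pass 1:
  S→A A S: FOLLOW(A) ⊇ FIRST(A) = {b}; new: +{b}
  S: {$}  A: {b}
pass 2: done
  S: {$}  A: {b}

FOLLOW(A) = ["b"]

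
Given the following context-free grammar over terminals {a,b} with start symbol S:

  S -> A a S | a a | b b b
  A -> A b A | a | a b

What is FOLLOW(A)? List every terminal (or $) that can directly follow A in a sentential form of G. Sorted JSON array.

Compute FIRST by fixpoint:
[1]
  A via A→a: +{a}
  S via S→A a S: +{a}
  S via S→b b b: +{b}
  S: {a,b}  A: {a}
[2] (stable)
  S: {a,b}  A: {a}

Compute FOLLOW by fixpoint:
initialize: $ ∈ FOLLOW(S)
[1]
  A→A b A: FOLLOW(A) ⊇ FIRST(b) = {b}; new: +{b}
  S→A a S: FOLLOW(A) ⊇ FIRST(a) = {a}; new: +{a}
  FOLLOW[S]={$}  FOLLOW[A]={a,b}
[2] (no change)
  FOLLOW[S]={$}  FOLLOW[A]={a,b}

FOLLOW(A) = ["a", "b"]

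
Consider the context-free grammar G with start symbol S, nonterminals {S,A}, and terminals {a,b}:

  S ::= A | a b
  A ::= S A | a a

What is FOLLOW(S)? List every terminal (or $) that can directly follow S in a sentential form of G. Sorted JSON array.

Compute FIRST by fixpoint:
pass 1:
  A via A→a a: +{a}
  S via S→A: +{a}
  S: {a}  A: {a}
pass 2: (no change)
  S: {a}  A: {a}

FOLLOW iteration:
seed FOLLOW(S) with $
round 1:
  A→S A: FOLLOW(S) ⊇ FIRST(A) = {a}; new: +{a}
  S→A: FOLLOW(A) ⊇ FOLLOW(S) ⊇ {$,a}; new: +{$,a}
  S: {$,a}  A: {$,a}
round 2: (no change)
  S: {$,a}  A: {$,a}

FOLLOW(S) = ["$", "a"]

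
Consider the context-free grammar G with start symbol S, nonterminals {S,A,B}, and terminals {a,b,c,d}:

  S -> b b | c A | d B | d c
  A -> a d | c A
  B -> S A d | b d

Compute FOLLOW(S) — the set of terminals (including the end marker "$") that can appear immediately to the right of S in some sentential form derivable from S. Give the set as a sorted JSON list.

Compute FIRST by fixpoint:
pass 1:
  A via A→a d: +{a}
  A via A→c A: +{c}
  B via B→b d: +{b}
  S via S→b b: +{b}
  S via S→c A: +{c}
  S via S→d B: +{d}
  S: {b,c,d}  A: {a,c}  B: {b}
pass 2:
  B via B→S A d: +{c,d}
  S: {b,c,d}  A: {a,c}  B: {b,c,d}
pass 3: — fixpoint
  S: {b,c,d}  A: {a,c}  B: {b,c,d}

FOLLOW sets:
FOLLOW(S) := {$}
iter 1:
  B→S A d: FOLLOW(S) ⊇ FIRST(A) = {a,c}; new: +{a,c}
  B→S A d: FOLLOW(A) ⊇ FIRST(d) = {d}; new: +{d}
  S→c A: FOLLOW(A) ⊇ FOLLOW(S) ⊇ {$,a,c}; new: +{$,a,c}
  S→d B: FOLLOW(B) ⊇ FOLLOW(S) ⊇ {$,a,c}; new: +{$,a,c}
  FOLLOW(S)={$,a,c}  FOLLOW(A)={$,a,c,d}  FOLLOW(B)={$,a,c}
iter 2: done
  FOLLOW(S)={$,a,c}  FOLLOW(A)={$,a,c,d}  FOLLOW(B)={$,a,c}

FOLLOW(S) = ["$", "a", "c"]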